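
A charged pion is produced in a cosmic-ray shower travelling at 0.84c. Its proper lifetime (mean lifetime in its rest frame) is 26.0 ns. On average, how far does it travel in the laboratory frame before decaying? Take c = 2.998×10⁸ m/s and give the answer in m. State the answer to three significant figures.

γ = 1/√(1 − β²) = 1/√(1 − 0.7056) = 1/√0.2944 = 1/0.542586 = 1.843.
Lab-frame lifetime: Δt = γτ = 1.843 × 26.0 ns = 47.918 ns.
Distance: d = vΔt = 0.84 × 2.998×10⁸ m/s × 4.7918×10^-8 s = 12.1 m.

12.1 m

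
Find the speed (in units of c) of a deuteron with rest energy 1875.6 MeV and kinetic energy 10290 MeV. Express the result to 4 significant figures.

0.9880c

γ = 1 + K/(mc²) = 1 + 10290/1875.6 = 6.4862.
β = √(1 − 1/γ²) = √(1 − 0.0237695) = √0.9762305 = 0.9880.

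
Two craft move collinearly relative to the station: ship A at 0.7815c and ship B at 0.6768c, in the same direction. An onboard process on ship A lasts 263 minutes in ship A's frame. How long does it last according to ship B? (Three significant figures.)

Speed of ship A in ship B's frame: u = (v_A − v_B)/(1 − v_A v_B/c²) = (0.7815 − 0.6768)/(1 − 0.7815×0.6768) = 0.1047/0.4710808 = 0.22225; |u| = 0.22225c.
At |u| = 0.22225c, γ = (1 − 0.0493951)^(−1/2) = 1.0257.
Ship A's interval is proper; time dilation gives Δt_B = γΔτ = 1.0257 × 263 minutes = 270 minutes.

270 minutes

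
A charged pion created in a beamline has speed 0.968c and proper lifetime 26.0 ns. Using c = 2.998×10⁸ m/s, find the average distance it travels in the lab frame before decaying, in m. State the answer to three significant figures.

γ = 1/√(1 − β²) = 1/√(1 − 0.937024) = 1/√0.062976 = 1/0.25095 = 3.9849.
Lab-frame lifetime: Δt = γτ = 3.9849 × 26.0 ns = 103.61 ns.
Distance: d = vΔt = 0.968 × 2.998×10⁸ m/s × 1.0361×10^-7 s = 30.1 m.

30.1 m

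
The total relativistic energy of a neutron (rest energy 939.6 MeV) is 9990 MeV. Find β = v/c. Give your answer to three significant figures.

0.996

γ = E/(mc²) = 9990/939.6 = 10.632.
β = √(1 − 1/γ²) = √(1 − 0.00884647) = √0.99115353 = 0.996.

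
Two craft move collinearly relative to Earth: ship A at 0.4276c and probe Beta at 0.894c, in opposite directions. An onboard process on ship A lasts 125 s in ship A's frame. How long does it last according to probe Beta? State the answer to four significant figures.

Transform ship A's velocity into probe Beta's frame: (0.4276 + 0.894)/(1 + 0.4276·0.894) = 1.3216/1.3822744, so the relative speed is 0.95611c.
At |u| = 0.95611c, γ = (1 − 0.914146)^(−1/2) = 3.4129.
The clock on ship A records proper time, so probe Beta measures Δt = γΔτ = 3.4129 × 125 = 426.6 s.

426.6 s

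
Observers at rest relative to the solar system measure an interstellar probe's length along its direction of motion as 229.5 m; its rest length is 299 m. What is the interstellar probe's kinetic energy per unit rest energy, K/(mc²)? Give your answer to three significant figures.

γ = L₀/L = 299/229.5 = 1.30283.
Since K = (γ−1)mc², K/(mc²) = 1.30283 − 1 = 0.303.

0.303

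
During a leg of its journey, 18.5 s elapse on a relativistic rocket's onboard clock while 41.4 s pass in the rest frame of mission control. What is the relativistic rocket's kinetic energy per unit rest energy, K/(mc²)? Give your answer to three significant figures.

1.24

γ = Δt/Δτ = 41.4/18.5 = 2.23784.
Since K = (γ−1)mc², K/(mc²) = 2.23784 − 1 = 1.24.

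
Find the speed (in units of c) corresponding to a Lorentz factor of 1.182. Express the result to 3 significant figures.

0.533c

β = √(1 − 1/γ²) = √(1 − 1/1.397124) = √0.284244 = 0.533.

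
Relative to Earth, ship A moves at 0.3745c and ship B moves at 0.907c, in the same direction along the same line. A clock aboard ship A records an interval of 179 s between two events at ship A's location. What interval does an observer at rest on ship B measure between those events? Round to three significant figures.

303 s

Transform ship A's velocity into ship B's frame: (0.3745 − 0.907)/(1 − 0.3745·0.907) = −0.5325/0.6603285, so the relative speed is 0.80642c.
At |u| = 0.80642c, γ = (1 − 0.650313)^(−1/2) = 1.6911.
The clock on ship A records proper time, so ship B measures Δt = γΔτ = 1.6911 × 179 = 303 s.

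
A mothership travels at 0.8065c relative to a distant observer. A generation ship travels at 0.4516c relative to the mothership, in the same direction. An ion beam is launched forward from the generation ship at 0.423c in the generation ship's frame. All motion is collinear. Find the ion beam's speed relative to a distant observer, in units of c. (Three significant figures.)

0.968c

Compose velocities in two stages. Stage 1 (into S'): u₁ = (0.423+0.4516)/(1+0.423×0.4516) = 0.73432.
Stage 2 (into S): u = (0.73432+0.8065)/(1+0.73432×0.8065) = 0.96771, so the speed is 0.968c.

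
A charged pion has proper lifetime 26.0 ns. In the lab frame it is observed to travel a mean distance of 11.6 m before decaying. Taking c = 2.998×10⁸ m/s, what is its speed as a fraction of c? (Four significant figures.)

0.8300c

Let x = d/(cτ) = 11.60 m / (2.998×10⁸ m/s × 2.600×10^-8 s) = 1.4882. Since d = βγcτ, x = βγ = β/√(1−β²).
Solving: β² = x²/(1+x²) = 2.21474/3.21474 = 0.688933, so β = 0.8300.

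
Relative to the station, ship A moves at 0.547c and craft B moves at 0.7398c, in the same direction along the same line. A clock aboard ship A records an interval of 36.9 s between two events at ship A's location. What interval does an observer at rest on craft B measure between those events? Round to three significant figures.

39.0 s

Transform ship A's velocity into craft B's frame: (0.547 − 0.7398)/(1 − 0.547·0.7398) = −0.1928/0.5953294, so the relative speed is 0.32385c.
γ for this relative speed: γ = 1/√(1 − 0.104879) = 1.057.
Ship A's interval is proper; time dilation gives Δt_B = γΔτ = 1.057 × 36.9 s = 39.0 s.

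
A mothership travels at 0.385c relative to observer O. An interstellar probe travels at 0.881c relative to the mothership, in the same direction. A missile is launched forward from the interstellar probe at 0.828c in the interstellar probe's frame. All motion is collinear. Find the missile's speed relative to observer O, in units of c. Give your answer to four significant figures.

Compose velocities in two stages. Stage 1 (into S'): u₁ = (0.828+0.881)/(1+0.828×0.881) = 0.98817.
Stage 2 (into S): u = (0.98817+0.385)/(1+0.98817×0.385) = 0.99473, so the speed is 0.9947c.

0.9947c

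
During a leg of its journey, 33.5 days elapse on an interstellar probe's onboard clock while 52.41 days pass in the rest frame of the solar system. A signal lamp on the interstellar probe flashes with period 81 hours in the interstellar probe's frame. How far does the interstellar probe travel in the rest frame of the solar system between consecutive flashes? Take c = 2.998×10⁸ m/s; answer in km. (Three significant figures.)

1.05×10^11 km

The time-dilation ratio gives γ = 52.41/33.5 = 1.56448.
β = √(1 − 1/γ²) = 0.76905. Lab-frame period = γτ = 1.56448×81 hours = 126.72 hours. Distance = βc × γτ = 0.76905 × 2.998×10⁸ m/s × 456192 s = 1.0518×10^14 m = 1.05×10^11 km.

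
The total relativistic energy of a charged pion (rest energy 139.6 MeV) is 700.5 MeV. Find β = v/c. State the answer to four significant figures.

Total energy E = γmc² gives γ = 700.5/139.6 = 5.0179.
Hence β = √(1 − 1/γ²) = √(1 − 0.0397151) = √0.9602849 = 0.9799.

0.9799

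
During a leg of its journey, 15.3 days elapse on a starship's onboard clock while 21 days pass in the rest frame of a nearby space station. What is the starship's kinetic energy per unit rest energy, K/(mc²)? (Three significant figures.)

0.373

The time-dilation ratio gives γ = 21/15.3 = 1.37255.
K/(mc²) = γ − 1 = 1.37255 − 1 = 0.373.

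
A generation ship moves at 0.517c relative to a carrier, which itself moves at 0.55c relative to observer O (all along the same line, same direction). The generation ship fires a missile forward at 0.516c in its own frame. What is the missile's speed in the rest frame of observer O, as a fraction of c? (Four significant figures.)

0.9427c

Compose velocities in two stages. Stage 1 (into S'): u₁ = (0.516+0.517)/(1+0.516×0.517) = 0.81546.
Stage 2 (into S): u = (0.81546+0.55)/(1+0.81546×0.55) = 0.94267, so the speed is 0.9427c.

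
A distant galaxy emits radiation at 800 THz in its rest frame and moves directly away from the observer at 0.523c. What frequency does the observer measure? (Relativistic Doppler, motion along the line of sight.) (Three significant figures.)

Relativistic Doppler (source moving away): f_obs = f_src · √((1−β)/(1+β)).
With β = 0.523: factor = √(0.477/1.523) = 0.55964.
f_obs = 800 × 0.55964 = 448 THz.

448 THz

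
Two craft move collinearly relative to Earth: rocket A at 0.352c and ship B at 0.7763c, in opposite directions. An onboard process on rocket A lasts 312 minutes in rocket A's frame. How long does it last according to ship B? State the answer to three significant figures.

Transform rocket A's velocity into ship B's frame: (0.352 + 0.7763)/(1 + 0.352·0.7763) = 1.1283/1.2732576, so the relative speed is 0.88615c.
At |u| = 0.88615c, γ = (1 − 0.785262)^(−1/2) = 2.158.
Rocket A's interval is proper; time dilation gives Δt_B = γΔτ = 2.158 × 312 minutes = 673 minutes.

673 minutes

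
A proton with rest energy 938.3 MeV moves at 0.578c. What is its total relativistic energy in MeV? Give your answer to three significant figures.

1150 MeV

With β = 0.578, γ = 1/√(1 − 0.578²) = 1/√0.665916 = 1.2254.
Total energy: E = γmc² = 1.2254 × 938.3 MeV = 1150 MeV.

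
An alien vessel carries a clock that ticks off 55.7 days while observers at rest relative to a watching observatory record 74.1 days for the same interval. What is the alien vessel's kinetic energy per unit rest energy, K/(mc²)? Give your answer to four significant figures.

0.3303

γ = Δt/Δτ = 74.1/55.7 = 1.33034.
K/(mc²) = γ − 1 = 1.33034 − 1 = 0.3303.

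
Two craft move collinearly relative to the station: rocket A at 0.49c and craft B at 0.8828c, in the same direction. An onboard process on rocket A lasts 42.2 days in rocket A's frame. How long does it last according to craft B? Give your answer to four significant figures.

Transform rocket A's velocity into craft B's frame: (0.49 − 0.8828)/(1 − 0.49·0.8828) = −0.3928/0.567428, so the relative speed is 0.69225c.
γ for this relative speed: γ = 1/√(1 − 0.47921) = 1.3857.
Rocket A's interval is proper; time dilation gives Δt_B = γΔτ = 1.3857 × 42.2 days = 58.48 days.

58.48 days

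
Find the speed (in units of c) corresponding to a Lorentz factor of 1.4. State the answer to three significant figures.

0.700c

β = √(1 − 1/γ²) = √(1 − 1/1.96) = √0.489796 = 0.700.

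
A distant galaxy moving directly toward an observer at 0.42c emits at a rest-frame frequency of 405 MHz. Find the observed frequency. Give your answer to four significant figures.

Relativistic Doppler (source moving toward): f_obs = f_src · √((1+β)/(1−β)).
With β = 0.42: factor = √(1.42/0.58) = 1.5647.
f_obs = 405 × 1.5647 = 633.7 MHz.

633.7 MHz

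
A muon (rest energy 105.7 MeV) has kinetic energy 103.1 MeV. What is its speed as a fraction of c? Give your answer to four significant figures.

γ = 1 + K/(mc²) = 1 + 103.1/105.7 = 1.9754.
β = √(1 − 1/γ²) = √(1 − 0.256265) = √0.743735 = 0.8624.

0.8624c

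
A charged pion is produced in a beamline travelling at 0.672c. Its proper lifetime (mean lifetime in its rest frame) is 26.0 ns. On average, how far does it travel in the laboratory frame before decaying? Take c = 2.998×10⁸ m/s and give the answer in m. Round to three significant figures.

7.07 m

With β = 0.672, γ = 1/√(1 − 0.672²) = 1/√0.548416 = 1.3503.
Lab-frame lifetime: Δt = γτ = 1.3503 × 26.0 ns = 35.108 ns.
Distance: d = vΔt = 0.672 × 2.998×10⁸ m/s × 3.5108×10^-8 s = 7.07 m.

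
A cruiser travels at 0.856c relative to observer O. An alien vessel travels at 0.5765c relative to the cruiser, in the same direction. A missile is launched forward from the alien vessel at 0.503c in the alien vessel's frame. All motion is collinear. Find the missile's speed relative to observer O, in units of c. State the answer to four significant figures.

Compose velocities in two stages. Stage 1 (into S'): u₁ = (0.503+0.5765)/(1+0.503×0.5765) = 0.83684.
Stage 2 (into S): u = (0.83684+0.856)/(1+0.83684×0.856) = 0.98631, so the speed is 0.9863c.

0.9863c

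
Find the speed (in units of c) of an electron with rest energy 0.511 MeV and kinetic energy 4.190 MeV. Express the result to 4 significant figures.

0.9941c

γ = 1 + K/(mc²) = 1 + 4.190/0.511 = 9.1996.
β = √(1 − 1/γ²) = √(1 − 0.0118158) = √0.9881842 = 0.9941.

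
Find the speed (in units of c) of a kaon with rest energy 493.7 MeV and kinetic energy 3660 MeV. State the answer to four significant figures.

0.9929c

γ = 1 + K/(mc²) = 1 + 3660/493.7 = 8.4134.
β = √(1 − 1/γ²) = √(1 − 0.0141272) = √0.9858728 = 0.9929.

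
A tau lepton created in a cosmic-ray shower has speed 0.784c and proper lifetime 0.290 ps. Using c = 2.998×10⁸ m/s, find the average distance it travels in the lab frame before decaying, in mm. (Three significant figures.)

With β = 0.784, γ = 1/√(1 − 0.784²) = 1/√0.385344 = 1.6109.
Lab-frame lifetime: Δt = γτ = 1.6109 × 0.290 ps = 0.46716 ps.
Distance: d = vΔt = 0.784 × 2.998×10⁸ m/s × 4.6716×10^-13 s = 1.10×10^-4 m = 0.110 mm.

0.110 mm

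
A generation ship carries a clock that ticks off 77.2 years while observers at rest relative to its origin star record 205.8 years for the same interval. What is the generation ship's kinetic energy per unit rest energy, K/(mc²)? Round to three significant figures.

The time-dilation ratio gives γ = 205.8/77.2 = 2.6658.
Since K = (γ−1)mc², K/(mc²) = 2.6658 − 1 = 1.67.

1.67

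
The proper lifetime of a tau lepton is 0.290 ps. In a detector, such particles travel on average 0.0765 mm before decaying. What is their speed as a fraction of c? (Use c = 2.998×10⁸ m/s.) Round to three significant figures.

d = βγcτ ⇒ βγ = d/(cτ) = 7.650×10^-5 m / (8.6942×10^-5 m) = 0.8799.
β = (βγ)/√(1+(βγ)²) = 0.8799/√1.774224 = 0.661.

0.661c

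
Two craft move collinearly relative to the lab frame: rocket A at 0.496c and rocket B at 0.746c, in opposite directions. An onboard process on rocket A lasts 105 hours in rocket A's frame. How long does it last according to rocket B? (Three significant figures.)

Speed of rocket A in rocket B's frame: u = (v_A + v_B)/(1 + v_A v_B/c²) = (0.496 + 0.746)/(1 + 0.496×0.746) = 1.242/1.370016 = 0.90656; |u| = 0.90656c.
γ for this relative speed: γ = 1/√(1 − 0.821851) = 2.3692.
Rocket A's interval is proper; time dilation gives Δt_B = γΔτ = 2.3692 × 105 hours = 249 hours.

249 hours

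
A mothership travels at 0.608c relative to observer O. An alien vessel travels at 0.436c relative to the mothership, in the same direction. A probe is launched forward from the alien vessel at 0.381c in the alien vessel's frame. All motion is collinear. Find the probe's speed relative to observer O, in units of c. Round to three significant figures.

0.918c

Compose velocities in two stages. Stage 1 (into S'): u₁ = (0.381+0.436)/(1+0.381×0.436) = 0.70062.
Stage 2 (into S): u = (0.70062+0.608)/(1+0.70062×0.608) = 0.9177, so the speed is 0.918c.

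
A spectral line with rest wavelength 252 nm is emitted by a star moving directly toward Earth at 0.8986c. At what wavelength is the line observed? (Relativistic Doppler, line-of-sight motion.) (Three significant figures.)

Relativistic Doppler for wavelength: λ_obs = λ_src · √((1−β)/(1+β)).
With β = 0.8986: factor = √(0.1014/1.8986) = 0.2311.
λ_obs = 252 × 0.2311 = 58.2 nm.

58.2 nm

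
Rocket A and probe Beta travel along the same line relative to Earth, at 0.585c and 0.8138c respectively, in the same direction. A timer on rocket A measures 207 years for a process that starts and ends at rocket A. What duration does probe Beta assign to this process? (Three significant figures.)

230 years

Speed of rocket A in probe Beta's frame: u = (v_A − v_B)/(1 − v_A v_B/c²) = (0.585 − 0.8138)/(1 − 0.585×0.8138) = −0.2288/0.523927 = −0.4367; |u| = 0.4367c.
At |u| = 0.4367c, γ = (1 − 0.190707)^(−1/2) = 1.1116.
Rocket A's interval is proper; time dilation gives Δt_B = γΔτ = 1.1116 × 207 years = 230 years.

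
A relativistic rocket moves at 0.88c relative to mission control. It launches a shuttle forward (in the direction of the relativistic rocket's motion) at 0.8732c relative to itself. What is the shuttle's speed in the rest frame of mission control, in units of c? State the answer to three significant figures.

0.991c

In units of c, u = (u' + v)/(1 + u'v) with u' = 0.8732 and v = 0.88.
Numerator: 0.8732 + 0.88 = 1.7532. Denominator: 1 + (0.8732)(0.88) = 1.768416.
u = 1.7532/1.768416 = 0.9914, so the speed is 0.991c.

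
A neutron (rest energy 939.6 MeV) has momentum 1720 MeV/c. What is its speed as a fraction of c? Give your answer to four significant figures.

0.8776c

pc/(mc²) = 1720/939.6 = 1.8306 = βγ = β/√(1−β²).
So β² = x²/(1 + x²) with x = 1.8306: x² = 3.3511, β² = 3.3511/4.3511 = 0.770173, β = 0.8776.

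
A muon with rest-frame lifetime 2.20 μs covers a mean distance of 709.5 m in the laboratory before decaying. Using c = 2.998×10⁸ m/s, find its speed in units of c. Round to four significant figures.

d = βγcτ ⇒ βγ = d/(cτ) = 709.5 m / (659.56 m) = 1.0757.
β = (βγ)/√(1+(βγ)²) = 1.0757/√2.15713 = 0.7324.

0.7324c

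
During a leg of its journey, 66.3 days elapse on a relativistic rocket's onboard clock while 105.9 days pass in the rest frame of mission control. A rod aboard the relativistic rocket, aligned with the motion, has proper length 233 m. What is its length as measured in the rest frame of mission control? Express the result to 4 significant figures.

The time-dilation ratio gives γ = 105.9/66.3 = 1.59729.
L = L₀/γ = 233/1.59729 = 145.9 m.

145.9 m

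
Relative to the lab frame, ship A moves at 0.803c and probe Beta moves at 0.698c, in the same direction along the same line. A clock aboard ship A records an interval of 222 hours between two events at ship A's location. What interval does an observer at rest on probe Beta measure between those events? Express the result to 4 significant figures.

228.6 hours

Transform ship A's velocity into probe Beta's frame: (0.803 − 0.698)/(1 − 0.803·0.698) = 0.105/0.439506, so the relative speed is 0.2389c.
At |u| = 0.2389c, γ = (1 − 0.0570732)^(−1/2) = 1.0298.
The clock on ship A records proper time, so probe Beta measures Δt = γΔτ = 1.0298 × 222 = 228.6 hours.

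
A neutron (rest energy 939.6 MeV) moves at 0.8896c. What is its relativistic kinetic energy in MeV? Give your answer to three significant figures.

1120 MeV

With β = 0.8896, γ = 1/√(1 − 0.8896²) = 1/√0.20861184 = 2.1894.
Kinetic energy: K = (γ − 1)mc² = (2.1894 − 1) × 939.6 MeV = 1.1894 × 939.6 = 1120 MeV.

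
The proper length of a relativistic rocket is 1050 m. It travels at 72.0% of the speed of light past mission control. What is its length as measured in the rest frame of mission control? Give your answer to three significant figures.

γ = 1/√(1 − β²) = 1/√(1 − 0.5184) = 1/√0.4816 = 1/0.693974 = 1.441.
Along the direction of motion the measured length is L₀/γ = 1050/1.441 = 729 m.

729 m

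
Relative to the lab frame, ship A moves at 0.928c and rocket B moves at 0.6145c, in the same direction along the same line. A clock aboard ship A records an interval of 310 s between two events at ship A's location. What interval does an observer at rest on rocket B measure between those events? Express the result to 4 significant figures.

453.2 s

Transform ship A's velocity into rocket B's frame: (0.928 − 0.6145)/(1 − 0.928·0.6145) = 0.3135/0.429744, so the relative speed is 0.7295c.
γ for this relative speed: γ = 1/√(1 − 0.53217) = 1.462.
Ship A's interval is proper; time dilation gives Δt_B = γΔτ = 1.462 × 310 s = 453.2 s.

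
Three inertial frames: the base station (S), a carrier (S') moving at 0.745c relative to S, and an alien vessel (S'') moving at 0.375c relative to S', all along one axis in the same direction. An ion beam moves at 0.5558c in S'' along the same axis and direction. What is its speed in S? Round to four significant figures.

Compose velocities in two stages. Stage 1 (into S'): u₁ = (0.5558+0.375)/(1+0.5558×0.375) = 0.77026.
Stage 2 (into S): u = (0.77026+0.745)/(1+0.77026×0.745) = 0.96278, so the speed is 0.9628c.

0.9628c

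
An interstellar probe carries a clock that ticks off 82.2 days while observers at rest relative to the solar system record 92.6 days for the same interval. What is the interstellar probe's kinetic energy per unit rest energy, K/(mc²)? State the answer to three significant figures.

0.127

The time-dilation ratio gives γ = 92.6/82.2 = 1.12652.
Since K = (γ−1)mc², K/(mc²) = 1.12652 − 1 = 0.127.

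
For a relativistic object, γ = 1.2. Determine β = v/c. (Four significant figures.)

0.5528

β = √(1 − 1/γ²) = √(1 − 1/1.44) = √0.305556 = 0.5528.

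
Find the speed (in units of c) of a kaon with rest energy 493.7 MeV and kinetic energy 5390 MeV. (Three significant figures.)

γ = 1 + K/(mc²) = 1 + 5390/493.7 = 11.918.
β = √(1 − 1/γ²) = √(1 − 0.00704033) = √0.99295967 = 0.996.

0.996c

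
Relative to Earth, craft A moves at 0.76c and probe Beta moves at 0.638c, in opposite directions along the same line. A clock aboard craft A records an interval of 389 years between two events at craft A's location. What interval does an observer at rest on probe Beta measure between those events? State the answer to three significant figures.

1150 years

The velocity of craft A relative to probe Beta is (0.76 + 0.638)c / (1 + 0.76×0.638) = 0.94149c; relative speed 0.94149c.
γ for this relative speed: γ = 1/√(1 − 0.886403) = 2.967.
The clock on craft A records proper time, so probe Beta measures Δt = γΔτ = 2.967 × 389 = 1150 years.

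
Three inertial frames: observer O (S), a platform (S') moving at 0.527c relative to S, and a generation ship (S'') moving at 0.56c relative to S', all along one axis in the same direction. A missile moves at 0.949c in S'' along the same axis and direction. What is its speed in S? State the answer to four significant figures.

Compose velocities in two stages. Stage 1 (into S'): u₁ = (0.949+0.56)/(1+0.949×0.56) = 0.98535.
Stage 2 (into S): u = (0.98535+0.527)/(1+0.98535×0.527) = 0.99544, so the speed is 0.9954c.

0.9954c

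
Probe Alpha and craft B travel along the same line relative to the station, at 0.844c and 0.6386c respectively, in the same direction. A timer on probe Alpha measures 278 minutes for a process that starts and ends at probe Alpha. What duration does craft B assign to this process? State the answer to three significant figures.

The velocity of probe Alpha relative to craft B is (0.844 − 0.6386)c / (1 − 0.844×0.6386) = 0.44553c; relative speed 0.44553c.
γ for this relative speed: γ = 1/√(1 − 0.198497) = 1.117.
Probe Alpha's interval is proper; time dilation gives Δt_B = γΔτ = 1.117 × 278 minutes = 311 minutes.

311 minutes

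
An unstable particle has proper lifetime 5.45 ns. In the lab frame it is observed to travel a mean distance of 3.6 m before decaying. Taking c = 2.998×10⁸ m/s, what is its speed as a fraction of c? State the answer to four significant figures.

0.9106c

Let x = d/(cτ) = 3.600 m / (2.998×10⁸ m/s × 5.450×10^-9 s) = 2.2033. Since d = βγcτ, x = βγ = β/√(1−β²).
Solving: β² = x²/(1+x²) = 4.85453/5.85453 = 0.829192, so β = 0.9106.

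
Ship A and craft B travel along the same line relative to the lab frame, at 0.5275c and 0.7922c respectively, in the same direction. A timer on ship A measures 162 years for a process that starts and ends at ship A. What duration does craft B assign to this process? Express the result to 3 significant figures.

182 years

Speed of ship A in craft B's frame: u = (v_A − v_B)/(1 − v_A v_B/c²) = (0.5275 − 0.7922)/(1 − 0.5275×0.7922) = −0.2647/0.5821145 = −0.45472; |u| = 0.45472c.
γ for this relative speed: γ = 1/√(1 − 0.20677) = 1.1228.
Ship A's interval is proper; time dilation gives Δt_B = γΔτ = 1.1228 × 162 years = 182 years.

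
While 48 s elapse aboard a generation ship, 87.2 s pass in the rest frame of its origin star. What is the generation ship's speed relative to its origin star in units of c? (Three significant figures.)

γ = Δt/Δτ = 87.2/48 = 1.8167.
β = √(1 − 1/γ²) = √(1 − 0.302994) = √0.697006 = 0.835.

0.835c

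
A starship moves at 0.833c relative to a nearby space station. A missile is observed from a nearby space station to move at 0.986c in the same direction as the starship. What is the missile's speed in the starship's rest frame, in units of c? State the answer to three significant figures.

0.856c

Transform to the starship's frame: u' = (u − v)/(1 − uv/c²).
u' = (0.986 − 0.833)/(1 − 0.986×0.833) = 0.153/0.178662 = 0.85637.
Speed in the starship's frame: 0.856c (in the same direction).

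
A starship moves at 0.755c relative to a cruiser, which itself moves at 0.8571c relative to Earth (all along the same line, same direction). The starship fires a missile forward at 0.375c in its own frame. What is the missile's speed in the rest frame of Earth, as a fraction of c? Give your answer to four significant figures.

Compose velocities in two stages. Stage 1 (into S'): u₁ = (0.375+0.755)/(1+0.375×0.755) = 0.88066.
Stage 2 (into S): u = (0.88066+0.8571)/(1+0.88066×0.8571) = 0.99028, so the speed is 0.9903c.

0.9903c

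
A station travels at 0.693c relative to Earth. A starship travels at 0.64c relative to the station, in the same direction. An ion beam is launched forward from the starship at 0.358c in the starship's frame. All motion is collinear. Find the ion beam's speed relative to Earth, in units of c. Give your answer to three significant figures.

Compose velocities in two stages. Stage 1 (into S'): u₁ = (0.358+0.64)/(1+0.358×0.64) = 0.81196.
Stage 2 (into S): u = (0.81196+0.693)/(1+0.81196×0.693) = 0.96306, so the speed is 0.963c.

0.963c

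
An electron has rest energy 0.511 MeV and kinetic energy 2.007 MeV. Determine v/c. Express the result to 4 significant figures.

γ = 1 + K/(mc²) = 1 + 2.007/0.511 = 4.9276.
β = √(1 − 1/γ²) = √(1 − 0.0411841) = √0.9588159 = 0.9792.

0.9792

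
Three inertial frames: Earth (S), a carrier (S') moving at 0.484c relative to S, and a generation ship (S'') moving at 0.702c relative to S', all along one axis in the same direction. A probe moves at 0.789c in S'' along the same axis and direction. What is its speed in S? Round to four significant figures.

0.9857c

Apply u = (u'+v)/(1+u'v) twice. Probe in the carrier frame: (0.789+0.702)/(1+0.789·0.702) = 1.491/1.553878 = 0.95953c.
That velocity, transformed to the rest frame of Earth: (0.95953+0.484)/(1+0.95953·0.484) = 1.44353/1.46441252 = 0.98574c.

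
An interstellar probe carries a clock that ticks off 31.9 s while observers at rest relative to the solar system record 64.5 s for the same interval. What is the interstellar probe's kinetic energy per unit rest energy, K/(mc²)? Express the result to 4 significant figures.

The time-dilation ratio gives γ = 64.5/31.9 = 2.02194.
K/(mc²) = γ − 1 = 2.02194 − 1 = 1.022.

1.022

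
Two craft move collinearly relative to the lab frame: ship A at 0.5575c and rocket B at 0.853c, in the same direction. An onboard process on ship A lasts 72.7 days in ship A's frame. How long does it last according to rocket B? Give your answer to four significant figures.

88.00 days

Transform ship A's velocity into rocket B's frame: (0.5575 − 0.853)/(1 − 0.5575·0.853) = −0.2955/0.5244525, so the relative speed is 0.56344c.
γ for this relative speed: γ = 1/√(1 − 0.317465) = 1.2104.
Ship A's interval is proper; time dilation gives Δt_B = γΔτ = 1.2104 × 72.7 days = 88.00 days.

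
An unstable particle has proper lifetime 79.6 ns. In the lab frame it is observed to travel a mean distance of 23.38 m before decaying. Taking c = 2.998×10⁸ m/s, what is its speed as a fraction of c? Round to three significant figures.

Lab distance = (lab lifetime)·v = γτ·βc, so βγ = d/(cτ) = 23.38/(2.998×10⁸ × 7.960×10^-8) = 0.97972.
With βγ = 0.97972: γ² = 1 + (βγ)² = 1.959851, and β = (βγ)/γ = 0.97972/1.39995 = 0.700.

0.700c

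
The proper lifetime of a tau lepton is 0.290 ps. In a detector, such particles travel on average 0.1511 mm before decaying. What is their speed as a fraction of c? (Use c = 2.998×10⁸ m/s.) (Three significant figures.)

Lab distance = (lab lifetime)·v = γτ·βc, so βγ = d/(cτ) = 1.511×10^-4/(2.998×10⁸ × 2.900×10^-13) = 1.7379.
With βγ = 1.7379: γ² = 1 + (βγ)² = 4.0203, and β = (βγ)/γ = 1.7379/2.00507 = 0.867.

0.867c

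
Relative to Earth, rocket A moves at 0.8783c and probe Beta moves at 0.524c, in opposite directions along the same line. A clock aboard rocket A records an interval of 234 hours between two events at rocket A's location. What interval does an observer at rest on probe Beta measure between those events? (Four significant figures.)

The velocity of rocket A relative to probe Beta is (0.8783 + 0.524)c / (1 + 0.8783×0.524) = 0.96033c; relative speed 0.96033c.
γ for this relative speed: γ = 1/√(1 − 0.922234) = 3.586.
The clock on rocket A records proper time, so probe Beta measures Δt = γΔτ = 3.586 × 234 = 839.1 hours.

839.1 hours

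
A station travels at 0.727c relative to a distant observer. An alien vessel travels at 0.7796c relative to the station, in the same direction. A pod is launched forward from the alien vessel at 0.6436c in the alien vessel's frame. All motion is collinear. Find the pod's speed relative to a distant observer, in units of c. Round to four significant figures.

Apply u = (u'+v)/(1+u'v) twice. Pod in the station frame: (0.6436+0.7796)/(1+0.6436·0.7796) = 1.4232/1.50175056 = 0.94769c.
That velocity, transformed to the rest frame of a distant observer: (0.94769+0.727)/(1+0.94769·0.727) = 1.67469/1.68897063 = 0.99154c.

0.9915c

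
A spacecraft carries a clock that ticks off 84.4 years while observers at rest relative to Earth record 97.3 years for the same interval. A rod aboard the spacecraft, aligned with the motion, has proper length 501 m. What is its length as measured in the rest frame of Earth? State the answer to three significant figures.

From Δt = γΔτ: γ = 97.3/84.4 = 1.15284.
The rod contracts by the same γ: 501 m / 1.15284 = 435 m.

435 m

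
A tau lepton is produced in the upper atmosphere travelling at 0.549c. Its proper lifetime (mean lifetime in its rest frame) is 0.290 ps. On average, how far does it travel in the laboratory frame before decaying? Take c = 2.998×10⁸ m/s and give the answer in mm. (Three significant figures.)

0.0571 mm

γ = 1/√(1 − β²) = 1/√(1 − 0.301401) = 1/√0.698599 = 1/0.835822 = 1.1964.
Lab-frame lifetime: Δt = γτ = 1.1964 × 0.290 ps = 0.34696 ps.
Distance: d = vΔt = 0.549 × 2.998×10⁸ m/s × 3.4696×10^-13 s = 5.71×10^-5 m = 0.0571 mm.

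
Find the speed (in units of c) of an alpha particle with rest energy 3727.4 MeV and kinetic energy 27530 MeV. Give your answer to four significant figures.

0.9929c

γ = 1 + K/(mc²) = 1 + 27530/3727.4 = 8.3858.
β = √(1 − 1/γ²) = √(1 − 0.0142204) = √0.9857796 = 0.9929.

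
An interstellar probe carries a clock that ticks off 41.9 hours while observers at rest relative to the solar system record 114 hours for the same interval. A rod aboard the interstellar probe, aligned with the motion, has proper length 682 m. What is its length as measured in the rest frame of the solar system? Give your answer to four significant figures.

γ = Δt/Δτ = 114/41.9 = 2.72076.
L = L₀/γ = 682/2.72076 = 250.7 m.

250.7 m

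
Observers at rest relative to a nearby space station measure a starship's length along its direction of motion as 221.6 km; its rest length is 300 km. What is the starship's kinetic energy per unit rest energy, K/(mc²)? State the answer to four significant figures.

Length contraction gives γ = L₀/L = 300/221.6 = 1.35379.
Since K = (γ−1)mc², K/(mc²) = 1.35379 − 1 = 0.3538.

0.3538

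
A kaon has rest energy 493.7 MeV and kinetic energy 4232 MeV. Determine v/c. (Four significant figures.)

0.9945

K = (γ−1)mc², so γ = 1 + 4232/493.7 = 9.572.
Then v/c = √(1 − γ⁻²) = √(1 − 0.0109143) = √0.9890857 = 0.9945.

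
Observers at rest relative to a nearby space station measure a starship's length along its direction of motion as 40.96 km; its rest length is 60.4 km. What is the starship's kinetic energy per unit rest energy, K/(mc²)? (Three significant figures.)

0.475

Length contraction gives γ = L₀/L = 60.4/40.96 = 1.47461.
Since K = (γ−1)mc², K/(mc²) = 1.47461 − 1 = 0.475.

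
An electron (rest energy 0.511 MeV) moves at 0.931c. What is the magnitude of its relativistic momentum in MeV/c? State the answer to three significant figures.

1.30 MeV/c

β² = 0.866761, so γ = 1/√0.133239 = 2.7396.
Momentum: p = γβ·mc = 2.7396 × 0.931 × 0.511 MeV/c = 1.30 MeV/c.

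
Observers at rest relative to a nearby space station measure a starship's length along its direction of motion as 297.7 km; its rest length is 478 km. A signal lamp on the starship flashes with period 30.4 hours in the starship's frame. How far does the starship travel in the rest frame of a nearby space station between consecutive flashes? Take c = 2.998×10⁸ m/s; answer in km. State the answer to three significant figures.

Length contraction gives γ = L₀/L = 478/297.7 = 1.60564.
β = √(1 − 1/γ²) = 0.78238. Lab-frame period = γτ = 1.60564×30.4 hours = 48.811 hours. Distance = βc × γτ = 0.78238 × 2.998×10⁸ m/s × 175719.6 s = 4.1216×10^13 m = 4.12×10^10 km.

4.12×10^10 km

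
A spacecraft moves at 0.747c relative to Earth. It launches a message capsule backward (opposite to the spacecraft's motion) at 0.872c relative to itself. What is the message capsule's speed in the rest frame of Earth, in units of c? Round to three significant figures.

In units of c, u = (u' + v)/(1 + u'v) with u' = −0.872 and v = 0.747.
Numerator: −0.872 + 0.747 = −0.125. Denominator: 1 + (−0.872)(0.747) = 0.348616.
u = −0.125/0.348616 = −0.35856, so the speed is 0.359c.

0.359c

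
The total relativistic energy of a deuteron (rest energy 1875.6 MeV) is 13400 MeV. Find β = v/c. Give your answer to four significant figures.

γ = E/(mc²) = 13400/1875.6 = 7.1444.
β = √(1 − 1/γ²) = √(1 − 0.0195915) = √0.9804085 = 0.9902.

0.9902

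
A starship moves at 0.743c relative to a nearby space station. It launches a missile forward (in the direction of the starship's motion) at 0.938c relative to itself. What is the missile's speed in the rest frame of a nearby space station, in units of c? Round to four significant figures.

0.9906c

In units of c, u = (u' + v)/(1 + u'v) with u' = 0.938 and v = 0.743.
Numerator: 0.938 + 0.743 = 1.681. Denominator: 1 + (0.938)(0.743) = 1.696934.
u = 1.681/1.696934 = 0.99061, so the speed is 0.9906c.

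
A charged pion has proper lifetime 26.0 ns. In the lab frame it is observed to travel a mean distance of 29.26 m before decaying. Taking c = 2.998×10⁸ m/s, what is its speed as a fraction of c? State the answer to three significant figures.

0.966c

Lab distance = (lab lifetime)·v = γτ·βc, so βγ = d/(cτ) = 29.26/(2.998×10⁸ × 2.600×10^-8) = 3.7538.
With βγ = 3.7538: γ² = 1 + (βγ)² = 15.091, and β = (βγ)/γ = 3.7538/3.88471 = 0.966.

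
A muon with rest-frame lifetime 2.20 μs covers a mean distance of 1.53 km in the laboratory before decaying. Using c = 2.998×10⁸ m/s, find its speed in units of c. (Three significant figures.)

0.918c

Let x = d/(cτ) = 1530 m / (2.998×10⁸ m/s × 2.200×10^-6 s) = 2.3197. Since d = βγcτ, x = βγ = β/√(1−β²).
Solving: β² = x²/(1+x²) = 5.38101/6.38101 = 0.843285, so β = 0.918.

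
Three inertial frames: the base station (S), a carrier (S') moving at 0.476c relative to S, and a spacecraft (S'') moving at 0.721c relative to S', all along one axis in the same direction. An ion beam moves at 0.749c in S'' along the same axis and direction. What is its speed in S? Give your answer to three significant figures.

0.984c

Apply u = (u'+v)/(1+u'v) twice. Ion beam in the carrier frame: (0.749+0.721)/(1+0.749·0.721) = 1.47/1.540029 = 0.95453c.
That velocity, transformed to the rest frame of the base station: (0.95453+0.476)/(1+0.95453·0.476) = 1.43053/1.45435628 = 0.98362c.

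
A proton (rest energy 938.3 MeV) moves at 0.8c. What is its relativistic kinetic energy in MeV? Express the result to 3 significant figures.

626 MeV

With β = 0.8, γ = 1/√(1 − 0.8²) = 1/√0.36 = 1.66667.
Kinetic energy: K = (γ − 1)mc² = (1.66667 − 1) × 938.3 MeV = 0.66667 × 938.3 = 626 MeV.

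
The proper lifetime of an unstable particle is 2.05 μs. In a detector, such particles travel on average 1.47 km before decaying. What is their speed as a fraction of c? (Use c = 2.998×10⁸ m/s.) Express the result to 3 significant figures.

0.923c

Let x = d/(cτ) = 1470 m / (2.998×10⁸ m/s × 2.050×10^-6 s) = 2.3918. Since d = βγcτ, x = βγ = β/√(1−β²).
Solving: β² = x²/(1+x²) = 5.72071/6.72071 = 0.851206, so β = 0.923.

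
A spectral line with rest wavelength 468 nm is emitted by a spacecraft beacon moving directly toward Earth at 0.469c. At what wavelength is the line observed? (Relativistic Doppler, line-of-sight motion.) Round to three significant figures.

Relativistic Doppler for wavelength: λ_obs = λ_src · √((1−β)/(1+β)).
With β = 0.469: factor = √(0.531/1.469) = 0.60122.
λ_obs = 468 × 0.60122 = 281 nm.

281 nm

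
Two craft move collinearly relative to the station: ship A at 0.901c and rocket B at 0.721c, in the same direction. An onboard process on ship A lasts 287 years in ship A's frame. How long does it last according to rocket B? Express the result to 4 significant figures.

The velocity of ship A relative to rocket B is (0.901 − 0.721)c / (1 − 0.901×0.721) = 0.51373c; relative speed 0.51373c.
γ for this relative speed: γ = 1/√(1 − 0.263919) = 1.1656.
Ship A's interval is proper; time dilation gives Δt_B = γΔτ = 1.1656 × 287 years = 334.5 years.

334.5 years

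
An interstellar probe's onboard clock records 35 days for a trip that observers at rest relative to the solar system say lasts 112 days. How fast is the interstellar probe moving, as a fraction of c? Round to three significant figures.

γ = Δt/Δτ = 112/35 = 3.2.
β = √(1 − 1/γ²) = √(1 − 0.0976562) = √0.9023438 = 0.950.

0.950c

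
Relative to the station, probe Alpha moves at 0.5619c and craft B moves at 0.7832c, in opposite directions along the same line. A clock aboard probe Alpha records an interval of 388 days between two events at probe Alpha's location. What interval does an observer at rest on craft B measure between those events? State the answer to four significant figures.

The velocity of probe Alpha relative to craft B is (0.5619 + 0.7832)c / (1 + 0.5619×0.7832) = 0.93405c; relative speed 0.93405c.
γ for this relative speed: γ = 1/√(1 − 0.872449) = 2.8.
Probe Alpha's interval is proper; time dilation gives Δt_B = γΔτ = 2.8 × 388 days = 1086 days.

1086 days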